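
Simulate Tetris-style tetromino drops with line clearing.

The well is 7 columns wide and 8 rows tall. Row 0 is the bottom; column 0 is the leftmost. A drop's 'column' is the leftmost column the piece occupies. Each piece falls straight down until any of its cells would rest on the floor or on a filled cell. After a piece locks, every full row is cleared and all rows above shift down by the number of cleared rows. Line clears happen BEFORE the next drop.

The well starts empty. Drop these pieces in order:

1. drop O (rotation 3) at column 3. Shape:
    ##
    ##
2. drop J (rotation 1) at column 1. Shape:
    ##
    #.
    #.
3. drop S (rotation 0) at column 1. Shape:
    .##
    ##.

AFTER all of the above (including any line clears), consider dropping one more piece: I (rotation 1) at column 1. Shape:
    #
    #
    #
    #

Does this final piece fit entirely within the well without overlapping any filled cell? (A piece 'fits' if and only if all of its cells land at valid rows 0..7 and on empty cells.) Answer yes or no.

Drop 1: O rot3 at col 3 lands with bottom-row=0; cleared 0 line(s) (total 0); column heights now [0 0 0 2 2 0 0], max=2
Drop 2: J rot1 at col 1 lands with bottom-row=0; cleared 0 line(s) (total 0); column heights now [0 3 3 2 2 0 0], max=3
Drop 3: S rot0 at col 1 lands with bottom-row=3; cleared 0 line(s) (total 0); column heights now [0 4 5 5 2 0 0], max=5
Test piece I rot1 at col 1 (width 1): heights before test = [0 4 5 5 2 0 0]; fits = True

Answer: yes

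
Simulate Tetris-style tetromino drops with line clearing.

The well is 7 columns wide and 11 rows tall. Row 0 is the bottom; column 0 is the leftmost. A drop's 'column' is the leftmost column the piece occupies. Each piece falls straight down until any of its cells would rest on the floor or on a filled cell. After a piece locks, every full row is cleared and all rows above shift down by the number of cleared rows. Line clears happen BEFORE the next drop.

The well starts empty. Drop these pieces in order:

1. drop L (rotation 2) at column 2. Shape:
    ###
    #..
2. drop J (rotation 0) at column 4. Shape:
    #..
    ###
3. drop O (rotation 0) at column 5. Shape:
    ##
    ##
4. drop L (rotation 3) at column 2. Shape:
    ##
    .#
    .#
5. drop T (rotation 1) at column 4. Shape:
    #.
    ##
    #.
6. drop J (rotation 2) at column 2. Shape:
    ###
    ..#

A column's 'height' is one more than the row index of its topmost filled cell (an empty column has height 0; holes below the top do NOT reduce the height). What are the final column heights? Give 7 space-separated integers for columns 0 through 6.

Drop 1: L rot2 at col 2 lands with bottom-row=0; cleared 0 line(s) (total 0); column heights now [0 0 2 2 2 0 0], max=2
Drop 2: J rot0 at col 4 lands with bottom-row=2; cleared 0 line(s) (total 0); column heights now [0 0 2 2 4 3 3], max=4
Drop 3: O rot0 at col 5 lands with bottom-row=3; cleared 0 line(s) (total 0); column heights now [0 0 2 2 4 5 5], max=5
Drop 4: L rot3 at col 2 lands with bottom-row=2; cleared 0 line(s) (total 0); column heights now [0 0 5 5 4 5 5], max=5
Drop 5: T rot1 at col 4 lands with bottom-row=4; cleared 0 line(s) (total 0); column heights now [0 0 5 5 7 6 5], max=7
Drop 6: J rot2 at col 2 lands with bottom-row=7; cleared 0 line(s) (total 0); column heights now [0 0 9 9 9 6 5], max=9

Answer: 0 0 9 9 9 6 5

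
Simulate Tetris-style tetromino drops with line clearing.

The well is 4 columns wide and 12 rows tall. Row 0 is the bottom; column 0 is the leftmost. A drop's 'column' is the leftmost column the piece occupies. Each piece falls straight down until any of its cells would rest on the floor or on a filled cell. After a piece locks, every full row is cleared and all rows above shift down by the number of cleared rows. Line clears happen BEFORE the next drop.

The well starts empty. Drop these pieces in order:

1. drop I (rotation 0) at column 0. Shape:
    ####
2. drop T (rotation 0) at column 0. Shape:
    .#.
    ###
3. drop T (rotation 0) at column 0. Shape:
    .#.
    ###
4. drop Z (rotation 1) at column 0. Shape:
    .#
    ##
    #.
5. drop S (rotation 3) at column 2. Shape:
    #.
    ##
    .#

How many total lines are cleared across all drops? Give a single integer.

Drop 1: I rot0 at col 0 lands with bottom-row=0; cleared 1 line(s) (total 1); column heights now [0 0 0 0], max=0
Drop 2: T rot0 at col 0 lands with bottom-row=0; cleared 0 line(s) (total 1); column heights now [1 2 1 0], max=2
Drop 3: T rot0 at col 0 lands with bottom-row=2; cleared 0 line(s) (total 1); column heights now [3 4 3 0], max=4
Drop 4: Z rot1 at col 0 lands with bottom-row=3; cleared 0 line(s) (total 1); column heights now [5 6 3 0], max=6
Drop 5: S rot3 at col 2 lands with bottom-row=2; cleared 2 line(s) (total 3); column heights now [3 4 3 0], max=4

Answer: 3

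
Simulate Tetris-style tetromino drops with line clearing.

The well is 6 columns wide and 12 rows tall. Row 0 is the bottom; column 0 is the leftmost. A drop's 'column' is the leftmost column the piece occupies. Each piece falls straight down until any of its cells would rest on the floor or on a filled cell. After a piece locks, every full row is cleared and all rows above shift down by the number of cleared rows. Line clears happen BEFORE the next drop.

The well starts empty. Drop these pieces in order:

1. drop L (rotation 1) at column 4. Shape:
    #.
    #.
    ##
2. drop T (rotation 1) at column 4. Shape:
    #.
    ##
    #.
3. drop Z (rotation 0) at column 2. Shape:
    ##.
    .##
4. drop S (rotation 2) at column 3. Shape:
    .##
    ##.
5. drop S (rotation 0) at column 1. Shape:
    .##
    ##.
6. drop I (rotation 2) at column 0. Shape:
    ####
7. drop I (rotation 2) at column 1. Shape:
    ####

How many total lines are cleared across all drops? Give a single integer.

Drop 1: L rot1 at col 4 lands with bottom-row=0; cleared 0 line(s) (total 0); column heights now [0 0 0 0 3 1], max=3
Drop 2: T rot1 at col 4 lands with bottom-row=3; cleared 0 line(s) (total 0); column heights now [0 0 0 0 6 5], max=6
Drop 3: Z rot0 at col 2 lands with bottom-row=6; cleared 0 line(s) (total 0); column heights now [0 0 8 8 7 5], max=8
Drop 4: S rot2 at col 3 lands with bottom-row=8; cleared 0 line(s) (total 0); column heights now [0 0 8 9 10 10], max=10
Drop 5: S rot0 at col 1 lands with bottom-row=8; cleared 0 line(s) (total 0); column heights now [0 9 10 10 10 10], max=10
Drop 6: I rot2 at col 0 lands with bottom-row=10; cleared 0 line(s) (total 0); column heights now [11 11 11 11 10 10], max=11
Drop 7: I rot2 at col 1 lands with bottom-row=11; cleared 0 line(s) (total 0); column heights now [11 12 12 12 12 10], max=12

Answer: 0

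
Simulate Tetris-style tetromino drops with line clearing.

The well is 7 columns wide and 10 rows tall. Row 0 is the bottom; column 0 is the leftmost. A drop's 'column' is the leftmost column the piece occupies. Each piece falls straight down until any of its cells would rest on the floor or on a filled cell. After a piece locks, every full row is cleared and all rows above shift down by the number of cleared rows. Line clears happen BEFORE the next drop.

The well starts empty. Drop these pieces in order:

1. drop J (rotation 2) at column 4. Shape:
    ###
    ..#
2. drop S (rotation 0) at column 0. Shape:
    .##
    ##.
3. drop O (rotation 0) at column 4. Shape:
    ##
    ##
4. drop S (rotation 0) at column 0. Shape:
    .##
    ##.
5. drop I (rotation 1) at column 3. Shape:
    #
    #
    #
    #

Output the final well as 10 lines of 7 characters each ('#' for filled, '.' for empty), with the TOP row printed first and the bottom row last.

Drop 1: J rot2 at col 4 lands with bottom-row=0; cleared 0 line(s) (total 0); column heights now [0 0 0 0 2 2 2], max=2
Drop 2: S rot0 at col 0 lands with bottom-row=0; cleared 0 line(s) (total 0); column heights now [1 2 2 0 2 2 2], max=2
Drop 3: O rot0 at col 4 lands with bottom-row=2; cleared 0 line(s) (total 0); column heights now [1 2 2 0 4 4 2], max=4
Drop 4: S rot0 at col 0 lands with bottom-row=2; cleared 0 line(s) (total 0); column heights now [3 4 4 0 4 4 2], max=4
Drop 5: I rot1 at col 3 lands with bottom-row=0; cleared 0 line(s) (total 0); column heights now [3 4 4 4 4 4 2], max=4

Answer: .......
.......
.......
.......
.......
.......
.#####.
##.###.
.######
##.#..#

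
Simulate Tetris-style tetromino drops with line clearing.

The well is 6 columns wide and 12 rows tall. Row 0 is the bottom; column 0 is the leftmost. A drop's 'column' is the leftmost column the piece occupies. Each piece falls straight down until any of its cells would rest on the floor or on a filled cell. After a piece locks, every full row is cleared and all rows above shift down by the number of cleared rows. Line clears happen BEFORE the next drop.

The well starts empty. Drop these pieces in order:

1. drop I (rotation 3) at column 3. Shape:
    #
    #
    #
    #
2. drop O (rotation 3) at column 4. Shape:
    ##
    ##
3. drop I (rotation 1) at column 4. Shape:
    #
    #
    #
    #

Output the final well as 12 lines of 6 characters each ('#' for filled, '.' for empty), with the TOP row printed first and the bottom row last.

Answer: ......
......
......
......
......
......
....#.
....#.
...##.
...##.
...###
...###

Derivation:
Drop 1: I rot3 at col 3 lands with bottom-row=0; cleared 0 line(s) (total 0); column heights now [0 0 0 4 0 0], max=4
Drop 2: O rot3 at col 4 lands with bottom-row=0; cleared 0 line(s) (total 0); column heights now [0 0 0 4 2 2], max=4
Drop 3: I rot1 at col 4 lands with bottom-row=2; cleared 0 line(s) (total 0); column heights now [0 0 0 4 6 2], max=6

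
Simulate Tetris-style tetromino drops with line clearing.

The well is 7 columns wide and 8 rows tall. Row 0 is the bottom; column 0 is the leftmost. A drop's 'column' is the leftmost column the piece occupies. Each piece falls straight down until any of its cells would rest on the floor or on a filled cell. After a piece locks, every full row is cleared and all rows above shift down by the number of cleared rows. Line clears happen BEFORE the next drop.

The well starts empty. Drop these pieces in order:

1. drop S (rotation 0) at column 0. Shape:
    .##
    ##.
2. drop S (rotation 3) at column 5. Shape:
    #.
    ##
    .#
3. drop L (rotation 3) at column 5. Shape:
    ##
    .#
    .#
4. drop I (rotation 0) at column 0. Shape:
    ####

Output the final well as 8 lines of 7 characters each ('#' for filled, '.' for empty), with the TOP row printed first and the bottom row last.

Answer: .......
.......
.......
.....##
......#
####.##
.##..##
##....#

Derivation:
Drop 1: S rot0 at col 0 lands with bottom-row=0; cleared 0 line(s) (total 0); column heights now [1 2 2 0 0 0 0], max=2
Drop 2: S rot3 at col 5 lands with bottom-row=0; cleared 0 line(s) (total 0); column heights now [1 2 2 0 0 3 2], max=3
Drop 3: L rot3 at col 5 lands with bottom-row=2; cleared 0 line(s) (total 0); column heights now [1 2 2 0 0 5 5], max=5
Drop 4: I rot0 at col 0 lands with bottom-row=2; cleared 0 line(s) (total 0); column heights now [3 3 3 3 0 5 5], max=5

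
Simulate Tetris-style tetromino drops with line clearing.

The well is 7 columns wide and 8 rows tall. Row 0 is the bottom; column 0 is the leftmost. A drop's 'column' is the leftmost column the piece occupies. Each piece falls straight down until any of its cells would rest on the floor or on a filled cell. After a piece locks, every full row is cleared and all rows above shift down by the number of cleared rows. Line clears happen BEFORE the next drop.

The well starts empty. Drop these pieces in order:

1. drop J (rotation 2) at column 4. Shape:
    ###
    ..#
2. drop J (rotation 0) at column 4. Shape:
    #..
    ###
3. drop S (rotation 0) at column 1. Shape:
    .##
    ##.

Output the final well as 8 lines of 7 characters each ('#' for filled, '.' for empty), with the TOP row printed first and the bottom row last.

Answer: .......
.......
.......
.......
....#..
....###
..#####
.##...#

Derivation:
Drop 1: J rot2 at col 4 lands with bottom-row=0; cleared 0 line(s) (total 0); column heights now [0 0 0 0 2 2 2], max=2
Drop 2: J rot0 at col 4 lands with bottom-row=2; cleared 0 line(s) (total 0); column heights now [0 0 0 0 4 3 3], max=4
Drop 3: S rot0 at col 1 lands with bottom-row=0; cleared 0 line(s) (total 0); column heights now [0 1 2 2 4 3 3], max=4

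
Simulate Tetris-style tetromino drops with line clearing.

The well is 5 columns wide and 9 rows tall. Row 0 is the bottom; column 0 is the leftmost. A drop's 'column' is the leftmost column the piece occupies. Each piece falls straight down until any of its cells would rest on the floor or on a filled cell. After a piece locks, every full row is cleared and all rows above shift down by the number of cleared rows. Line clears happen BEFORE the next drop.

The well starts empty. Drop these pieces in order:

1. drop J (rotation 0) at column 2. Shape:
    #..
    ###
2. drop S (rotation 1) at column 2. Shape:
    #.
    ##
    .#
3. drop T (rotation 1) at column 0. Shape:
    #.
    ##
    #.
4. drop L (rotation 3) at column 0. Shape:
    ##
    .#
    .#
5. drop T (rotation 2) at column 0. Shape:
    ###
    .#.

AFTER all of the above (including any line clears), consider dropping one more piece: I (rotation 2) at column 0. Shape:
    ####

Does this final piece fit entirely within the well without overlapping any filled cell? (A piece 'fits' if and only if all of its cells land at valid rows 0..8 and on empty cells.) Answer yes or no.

Answer: yes

Derivation:
Drop 1: J rot0 at col 2 lands with bottom-row=0; cleared 0 line(s) (total 0); column heights now [0 0 2 1 1], max=2
Drop 2: S rot1 at col 2 lands with bottom-row=1; cleared 0 line(s) (total 0); column heights now [0 0 4 3 1], max=4
Drop 3: T rot1 at col 0 lands with bottom-row=0; cleared 0 line(s) (total 0); column heights now [3 2 4 3 1], max=4
Drop 4: L rot3 at col 0 lands with bottom-row=2; cleared 0 line(s) (total 0); column heights now [5 5 4 3 1], max=5
Drop 5: T rot2 at col 0 lands with bottom-row=5; cleared 0 line(s) (total 0); column heights now [7 7 7 3 1], max=7
Test piece I rot2 at col 0 (width 4): heights before test = [7 7 7 3 1]; fits = True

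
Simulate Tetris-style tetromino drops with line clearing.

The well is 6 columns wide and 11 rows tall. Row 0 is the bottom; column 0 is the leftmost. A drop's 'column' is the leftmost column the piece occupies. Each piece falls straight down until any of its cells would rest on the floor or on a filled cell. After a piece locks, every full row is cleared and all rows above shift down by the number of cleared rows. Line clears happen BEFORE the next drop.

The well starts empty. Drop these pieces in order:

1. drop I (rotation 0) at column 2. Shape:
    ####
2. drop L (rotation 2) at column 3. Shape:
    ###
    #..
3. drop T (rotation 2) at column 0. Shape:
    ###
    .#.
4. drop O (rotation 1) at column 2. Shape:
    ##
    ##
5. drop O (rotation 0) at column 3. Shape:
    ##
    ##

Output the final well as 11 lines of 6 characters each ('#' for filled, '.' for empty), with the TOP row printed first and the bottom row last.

Answer: ......
......
......
......
...##.
...##.
..##..
..##..
...###
####..
.#####

Derivation:
Drop 1: I rot0 at col 2 lands with bottom-row=0; cleared 0 line(s) (total 0); column heights now [0 0 1 1 1 1], max=1
Drop 2: L rot2 at col 3 lands with bottom-row=1; cleared 0 line(s) (total 0); column heights now [0 0 1 3 3 3], max=3
Drop 3: T rot2 at col 0 lands with bottom-row=0; cleared 0 line(s) (total 0); column heights now [2 2 2 3 3 3], max=3
Drop 4: O rot1 at col 2 lands with bottom-row=3; cleared 0 line(s) (total 0); column heights now [2 2 5 5 3 3], max=5
Drop 5: O rot0 at col 3 lands with bottom-row=5; cleared 0 line(s) (total 0); column heights now [2 2 5 7 7 3], max=7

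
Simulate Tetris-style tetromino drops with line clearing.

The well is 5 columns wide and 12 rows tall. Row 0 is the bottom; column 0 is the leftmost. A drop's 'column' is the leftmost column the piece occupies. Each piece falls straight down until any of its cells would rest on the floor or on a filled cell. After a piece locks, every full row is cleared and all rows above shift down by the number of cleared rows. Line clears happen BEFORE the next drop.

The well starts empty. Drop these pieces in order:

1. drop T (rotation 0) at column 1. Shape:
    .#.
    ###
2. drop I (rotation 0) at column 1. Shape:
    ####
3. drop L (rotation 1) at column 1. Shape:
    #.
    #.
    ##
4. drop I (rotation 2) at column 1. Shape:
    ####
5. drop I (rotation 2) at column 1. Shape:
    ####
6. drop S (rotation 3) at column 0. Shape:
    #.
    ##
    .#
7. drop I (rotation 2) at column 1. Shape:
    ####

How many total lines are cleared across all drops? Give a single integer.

Drop 1: T rot0 at col 1 lands with bottom-row=0; cleared 0 line(s) (total 0); column heights now [0 1 2 1 0], max=2
Drop 2: I rot0 at col 1 lands with bottom-row=2; cleared 0 line(s) (total 0); column heights now [0 3 3 3 3], max=3
Drop 3: L rot1 at col 1 lands with bottom-row=3; cleared 0 line(s) (total 0); column heights now [0 6 4 3 3], max=6
Drop 4: I rot2 at col 1 lands with bottom-row=6; cleared 0 line(s) (total 0); column heights now [0 7 7 7 7], max=7
Drop 5: I rot2 at col 1 lands with bottom-row=7; cleared 0 line(s) (total 0); column heights now [0 8 8 8 8], max=8
Drop 6: S rot3 at col 0 lands with bottom-row=8; cleared 0 line(s) (total 0); column heights now [11 10 8 8 8], max=11
Drop 7: I rot2 at col 1 lands with bottom-row=10; cleared 1 line(s) (total 1); column heights now [10 10 8 8 8], max=10

Answer: 1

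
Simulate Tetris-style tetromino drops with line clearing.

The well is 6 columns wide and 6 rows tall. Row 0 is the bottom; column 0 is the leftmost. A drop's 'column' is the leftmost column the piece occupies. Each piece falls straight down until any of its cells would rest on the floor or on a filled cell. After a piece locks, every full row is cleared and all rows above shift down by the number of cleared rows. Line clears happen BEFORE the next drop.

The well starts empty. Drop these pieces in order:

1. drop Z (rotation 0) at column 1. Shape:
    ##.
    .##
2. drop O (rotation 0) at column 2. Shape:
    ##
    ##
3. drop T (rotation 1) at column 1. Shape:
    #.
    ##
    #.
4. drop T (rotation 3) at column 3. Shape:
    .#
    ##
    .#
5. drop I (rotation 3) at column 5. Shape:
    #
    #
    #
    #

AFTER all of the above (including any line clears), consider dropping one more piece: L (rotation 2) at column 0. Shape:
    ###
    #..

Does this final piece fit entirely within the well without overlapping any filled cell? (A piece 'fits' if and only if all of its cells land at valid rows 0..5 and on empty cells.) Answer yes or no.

Answer: no

Derivation:
Drop 1: Z rot0 at col 1 lands with bottom-row=0; cleared 0 line(s) (total 0); column heights now [0 2 2 1 0 0], max=2
Drop 2: O rot0 at col 2 lands with bottom-row=2; cleared 0 line(s) (total 0); column heights now [0 2 4 4 0 0], max=4
Drop 3: T rot1 at col 1 lands with bottom-row=3; cleared 0 line(s) (total 0); column heights now [0 6 5 4 0 0], max=6
Drop 4: T rot3 at col 3 lands with bottom-row=3; cleared 0 line(s) (total 0); column heights now [0 6 5 5 6 0], max=6
Drop 5: I rot3 at col 5 lands with bottom-row=0; cleared 0 line(s) (total 0); column heights now [0 6 5 5 6 4], max=6
Test piece L rot2 at col 0 (width 3): heights before test = [0 6 5 5 6 4]; fits = False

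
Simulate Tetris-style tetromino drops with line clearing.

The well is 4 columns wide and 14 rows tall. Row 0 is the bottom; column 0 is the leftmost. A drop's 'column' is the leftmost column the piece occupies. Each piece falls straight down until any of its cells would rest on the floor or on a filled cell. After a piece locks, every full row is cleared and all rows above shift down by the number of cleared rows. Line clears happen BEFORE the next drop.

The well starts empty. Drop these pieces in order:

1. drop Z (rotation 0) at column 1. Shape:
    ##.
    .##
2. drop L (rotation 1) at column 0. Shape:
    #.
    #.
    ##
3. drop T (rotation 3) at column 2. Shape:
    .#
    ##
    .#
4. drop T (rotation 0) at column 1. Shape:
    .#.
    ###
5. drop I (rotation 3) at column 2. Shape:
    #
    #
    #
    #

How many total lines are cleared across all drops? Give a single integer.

Drop 1: Z rot0 at col 1 lands with bottom-row=0; cleared 0 line(s) (total 0); column heights now [0 2 2 1], max=2
Drop 2: L rot1 at col 0 lands with bottom-row=2; cleared 0 line(s) (total 0); column heights now [5 3 2 1], max=5
Drop 3: T rot3 at col 2 lands with bottom-row=1; cleared 1 line(s) (total 1); column heights now [4 2 2 3], max=4
Drop 4: T rot0 at col 1 lands with bottom-row=3; cleared 1 line(s) (total 2); column heights now [3 2 4 3], max=4
Drop 5: I rot3 at col 2 lands with bottom-row=4; cleared 0 line(s) (total 2); column heights now [3 2 8 3], max=8

Answer: 2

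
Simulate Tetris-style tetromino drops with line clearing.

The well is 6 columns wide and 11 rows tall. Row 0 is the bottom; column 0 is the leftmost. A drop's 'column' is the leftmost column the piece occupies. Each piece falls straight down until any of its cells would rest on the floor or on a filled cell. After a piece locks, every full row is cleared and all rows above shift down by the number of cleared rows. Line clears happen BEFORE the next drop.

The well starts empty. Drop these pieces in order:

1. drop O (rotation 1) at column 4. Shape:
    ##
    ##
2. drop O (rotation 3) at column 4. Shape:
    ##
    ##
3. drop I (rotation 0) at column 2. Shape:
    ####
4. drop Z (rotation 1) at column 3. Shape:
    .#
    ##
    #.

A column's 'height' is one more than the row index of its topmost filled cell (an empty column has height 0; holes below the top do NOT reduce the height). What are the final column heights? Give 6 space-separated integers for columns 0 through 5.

Drop 1: O rot1 at col 4 lands with bottom-row=0; cleared 0 line(s) (total 0); column heights now [0 0 0 0 2 2], max=2
Drop 2: O rot3 at col 4 lands with bottom-row=2; cleared 0 line(s) (total 0); column heights now [0 0 0 0 4 4], max=4
Drop 3: I rot0 at col 2 lands with bottom-row=4; cleared 0 line(s) (total 0); column heights now [0 0 5 5 5 5], max=5
Drop 4: Z rot1 at col 3 lands with bottom-row=5; cleared 0 line(s) (total 0); column heights now [0 0 5 7 8 5], max=8

Answer: 0 0 5 7 8 5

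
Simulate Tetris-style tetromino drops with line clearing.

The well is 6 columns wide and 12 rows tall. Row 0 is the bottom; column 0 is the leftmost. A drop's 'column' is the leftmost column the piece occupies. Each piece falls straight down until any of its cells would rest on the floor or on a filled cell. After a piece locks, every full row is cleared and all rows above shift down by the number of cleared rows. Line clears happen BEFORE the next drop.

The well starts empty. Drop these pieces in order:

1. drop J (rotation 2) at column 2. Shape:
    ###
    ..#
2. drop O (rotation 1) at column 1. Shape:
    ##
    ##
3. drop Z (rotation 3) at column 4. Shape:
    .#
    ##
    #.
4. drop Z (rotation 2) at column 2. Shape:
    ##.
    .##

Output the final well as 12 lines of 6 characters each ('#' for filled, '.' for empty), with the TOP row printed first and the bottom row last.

Drop 1: J rot2 at col 2 lands with bottom-row=0; cleared 0 line(s) (total 0); column heights now [0 0 2 2 2 0], max=2
Drop 2: O rot1 at col 1 lands with bottom-row=2; cleared 0 line(s) (total 0); column heights now [0 4 4 2 2 0], max=4
Drop 3: Z rot3 at col 4 lands with bottom-row=2; cleared 0 line(s) (total 0); column heights now [0 4 4 2 4 5], max=5
Drop 4: Z rot2 at col 2 lands with bottom-row=4; cleared 0 line(s) (total 0); column heights now [0 4 6 6 5 5], max=6

Answer: ......
......
......
......
......
......
..##..
...###
.##.##
.##.#.
..###.
....#.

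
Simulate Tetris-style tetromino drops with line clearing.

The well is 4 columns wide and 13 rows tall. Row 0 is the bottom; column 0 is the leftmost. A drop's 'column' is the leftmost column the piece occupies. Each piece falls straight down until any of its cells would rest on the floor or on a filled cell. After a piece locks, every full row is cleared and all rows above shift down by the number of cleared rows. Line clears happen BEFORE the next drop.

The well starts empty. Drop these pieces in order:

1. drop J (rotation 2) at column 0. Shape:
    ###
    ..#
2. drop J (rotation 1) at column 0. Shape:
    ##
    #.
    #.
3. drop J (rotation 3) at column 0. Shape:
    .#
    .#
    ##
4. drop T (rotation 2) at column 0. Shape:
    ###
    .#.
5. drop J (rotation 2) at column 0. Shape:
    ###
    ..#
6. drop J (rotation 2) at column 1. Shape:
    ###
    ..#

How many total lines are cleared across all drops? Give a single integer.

Answer: 1

Derivation:
Drop 1: J rot2 at col 0 lands with bottom-row=0; cleared 0 line(s) (total 0); column heights now [2 2 2 0], max=2
Drop 2: J rot1 at col 0 lands with bottom-row=2; cleared 0 line(s) (total 0); column heights now [5 5 2 0], max=5
Drop 3: J rot3 at col 0 lands with bottom-row=5; cleared 0 line(s) (total 0); column heights now [6 8 2 0], max=8
Drop 4: T rot2 at col 0 lands with bottom-row=8; cleared 0 line(s) (total 0); column heights now [10 10 10 0], max=10
Drop 5: J rot2 at col 0 lands with bottom-row=10; cleared 0 line(s) (total 0); column heights now [12 12 12 0], max=12
Drop 6: J rot2 at col 1 lands with bottom-row=11; cleared 1 line(s) (total 1); column heights now [10 12 12 12], max=12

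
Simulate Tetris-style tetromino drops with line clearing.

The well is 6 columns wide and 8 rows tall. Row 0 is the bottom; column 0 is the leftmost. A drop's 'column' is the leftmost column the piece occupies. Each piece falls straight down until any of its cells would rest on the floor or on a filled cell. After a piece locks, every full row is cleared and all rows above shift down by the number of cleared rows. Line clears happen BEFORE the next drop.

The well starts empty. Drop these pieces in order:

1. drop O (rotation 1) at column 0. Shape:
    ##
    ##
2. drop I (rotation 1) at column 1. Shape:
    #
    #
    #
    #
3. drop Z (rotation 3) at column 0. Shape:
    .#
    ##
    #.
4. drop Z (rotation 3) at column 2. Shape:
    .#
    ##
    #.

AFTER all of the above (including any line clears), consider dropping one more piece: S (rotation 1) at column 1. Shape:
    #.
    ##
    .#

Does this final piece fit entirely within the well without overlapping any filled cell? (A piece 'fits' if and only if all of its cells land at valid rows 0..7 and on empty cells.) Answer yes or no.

Drop 1: O rot1 at col 0 lands with bottom-row=0; cleared 0 line(s) (total 0); column heights now [2 2 0 0 0 0], max=2
Drop 2: I rot1 at col 1 lands with bottom-row=2; cleared 0 line(s) (total 0); column heights now [2 6 0 0 0 0], max=6
Drop 3: Z rot3 at col 0 lands with bottom-row=5; cleared 0 line(s) (total 0); column heights now [7 8 0 0 0 0], max=8
Drop 4: Z rot3 at col 2 lands with bottom-row=0; cleared 0 line(s) (total 0); column heights now [7 8 2 3 0 0], max=8
Test piece S rot1 at col 1 (width 2): heights before test = [7 8 2 3 0 0]; fits = False

Answer: no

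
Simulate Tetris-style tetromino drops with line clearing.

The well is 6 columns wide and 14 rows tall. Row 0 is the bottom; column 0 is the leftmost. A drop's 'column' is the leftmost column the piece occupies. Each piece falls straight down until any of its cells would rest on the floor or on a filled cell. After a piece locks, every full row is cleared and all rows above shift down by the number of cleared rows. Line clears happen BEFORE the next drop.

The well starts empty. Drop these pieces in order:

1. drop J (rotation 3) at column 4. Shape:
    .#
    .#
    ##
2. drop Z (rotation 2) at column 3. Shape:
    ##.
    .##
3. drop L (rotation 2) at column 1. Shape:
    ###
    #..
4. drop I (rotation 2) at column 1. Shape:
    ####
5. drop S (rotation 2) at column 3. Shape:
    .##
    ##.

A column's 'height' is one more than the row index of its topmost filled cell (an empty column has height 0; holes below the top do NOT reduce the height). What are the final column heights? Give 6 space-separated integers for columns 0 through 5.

Drop 1: J rot3 at col 4 lands with bottom-row=0; cleared 0 line(s) (total 0); column heights now [0 0 0 0 1 3], max=3
Drop 2: Z rot2 at col 3 lands with bottom-row=3; cleared 0 line(s) (total 0); column heights now [0 0 0 5 5 4], max=5
Drop 3: L rot2 at col 1 lands with bottom-row=4; cleared 0 line(s) (total 0); column heights now [0 6 6 6 5 4], max=6
Drop 4: I rot2 at col 1 lands with bottom-row=6; cleared 0 line(s) (total 0); column heights now [0 7 7 7 7 4], max=7
Drop 5: S rot2 at col 3 lands with bottom-row=7; cleared 0 line(s) (total 0); column heights now [0 7 7 8 9 9], max=9

Answer: 0 7 7 8 9 9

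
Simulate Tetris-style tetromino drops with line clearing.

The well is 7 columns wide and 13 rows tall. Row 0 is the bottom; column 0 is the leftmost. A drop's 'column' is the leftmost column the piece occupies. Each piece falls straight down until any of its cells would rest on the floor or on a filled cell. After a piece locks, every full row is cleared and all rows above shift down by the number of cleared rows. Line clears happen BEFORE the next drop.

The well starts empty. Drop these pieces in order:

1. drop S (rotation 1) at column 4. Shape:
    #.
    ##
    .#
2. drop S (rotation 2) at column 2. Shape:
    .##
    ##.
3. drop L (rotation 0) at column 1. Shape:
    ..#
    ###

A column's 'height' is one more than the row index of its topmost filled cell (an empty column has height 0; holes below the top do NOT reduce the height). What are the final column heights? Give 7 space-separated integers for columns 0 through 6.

Drop 1: S rot1 at col 4 lands with bottom-row=0; cleared 0 line(s) (total 0); column heights now [0 0 0 0 3 2 0], max=3
Drop 2: S rot2 at col 2 lands with bottom-row=2; cleared 0 line(s) (total 0); column heights now [0 0 3 4 4 2 0], max=4
Drop 3: L rot0 at col 1 lands with bottom-row=4; cleared 0 line(s) (total 0); column heights now [0 5 5 6 4 2 0], max=6

Answer: 0 5 5 6 4 2 0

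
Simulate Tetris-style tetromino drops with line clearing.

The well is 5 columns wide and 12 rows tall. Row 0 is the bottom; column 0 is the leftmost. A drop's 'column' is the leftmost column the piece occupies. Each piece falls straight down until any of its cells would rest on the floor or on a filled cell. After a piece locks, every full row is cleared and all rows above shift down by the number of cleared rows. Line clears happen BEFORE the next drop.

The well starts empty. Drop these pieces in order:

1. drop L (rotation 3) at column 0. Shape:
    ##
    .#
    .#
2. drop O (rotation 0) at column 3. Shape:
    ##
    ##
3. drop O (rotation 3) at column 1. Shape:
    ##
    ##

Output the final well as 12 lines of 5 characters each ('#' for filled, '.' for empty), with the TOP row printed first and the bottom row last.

Answer: .....
.....
.....
.....
.....
.....
.....
.##..
.##..
##...
.#.##
.#.##

Derivation:
Drop 1: L rot3 at col 0 lands with bottom-row=0; cleared 0 line(s) (total 0); column heights now [3 3 0 0 0], max=3
Drop 2: O rot0 at col 3 lands with bottom-row=0; cleared 0 line(s) (total 0); column heights now [3 3 0 2 2], max=3
Drop 3: O rot3 at col 1 lands with bottom-row=3; cleared 0 line(s) (total 0); column heights now [3 5 5 2 2], max=5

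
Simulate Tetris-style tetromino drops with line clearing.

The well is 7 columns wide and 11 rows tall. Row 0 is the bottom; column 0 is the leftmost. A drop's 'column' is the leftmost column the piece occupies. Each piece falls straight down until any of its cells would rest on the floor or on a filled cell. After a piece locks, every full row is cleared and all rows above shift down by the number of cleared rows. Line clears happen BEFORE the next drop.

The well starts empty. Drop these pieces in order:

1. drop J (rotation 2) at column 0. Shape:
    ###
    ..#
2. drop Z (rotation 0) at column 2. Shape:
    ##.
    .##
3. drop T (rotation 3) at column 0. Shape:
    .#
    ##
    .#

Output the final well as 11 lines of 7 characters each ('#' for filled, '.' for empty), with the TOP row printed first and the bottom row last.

Drop 1: J rot2 at col 0 lands with bottom-row=0; cleared 0 line(s) (total 0); column heights now [2 2 2 0 0 0 0], max=2
Drop 2: Z rot0 at col 2 lands with bottom-row=1; cleared 0 line(s) (total 0); column heights now [2 2 3 3 2 0 0], max=3
Drop 3: T rot3 at col 0 lands with bottom-row=2; cleared 0 line(s) (total 0); column heights now [4 5 3 3 2 0 0], max=5

Answer: .......
.......
.......
.......
.......
.......
.#.....
##.....
.###...
#####..
..#....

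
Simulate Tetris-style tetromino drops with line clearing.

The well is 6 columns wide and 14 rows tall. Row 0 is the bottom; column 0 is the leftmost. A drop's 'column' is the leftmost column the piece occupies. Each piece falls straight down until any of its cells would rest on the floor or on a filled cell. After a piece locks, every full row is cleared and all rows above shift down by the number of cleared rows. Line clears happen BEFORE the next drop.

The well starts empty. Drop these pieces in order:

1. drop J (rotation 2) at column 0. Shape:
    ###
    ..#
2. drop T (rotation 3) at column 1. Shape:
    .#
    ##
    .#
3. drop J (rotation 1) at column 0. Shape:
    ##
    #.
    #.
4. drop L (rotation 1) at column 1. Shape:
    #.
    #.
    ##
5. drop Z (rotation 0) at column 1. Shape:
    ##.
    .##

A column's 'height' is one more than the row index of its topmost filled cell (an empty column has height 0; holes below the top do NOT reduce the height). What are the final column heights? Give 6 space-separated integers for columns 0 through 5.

Answer: 5 9 9 8 0 0

Derivation:
Drop 1: J rot2 at col 0 lands with bottom-row=0; cleared 0 line(s) (total 0); column heights now [2 2 2 0 0 0], max=2
Drop 2: T rot3 at col 1 lands with bottom-row=2; cleared 0 line(s) (total 0); column heights now [2 4 5 0 0 0], max=5
Drop 3: J rot1 at col 0 lands with bottom-row=2; cleared 0 line(s) (total 0); column heights now [5 5 5 0 0 0], max=5
Drop 4: L rot1 at col 1 lands with bottom-row=5; cleared 0 line(s) (total 0); column heights now [5 8 6 0 0 0], max=8
Drop 5: Z rot0 at col 1 lands with bottom-row=7; cleared 0 line(s) (total 0); column heights now [5 9 9 8 0 0], max=9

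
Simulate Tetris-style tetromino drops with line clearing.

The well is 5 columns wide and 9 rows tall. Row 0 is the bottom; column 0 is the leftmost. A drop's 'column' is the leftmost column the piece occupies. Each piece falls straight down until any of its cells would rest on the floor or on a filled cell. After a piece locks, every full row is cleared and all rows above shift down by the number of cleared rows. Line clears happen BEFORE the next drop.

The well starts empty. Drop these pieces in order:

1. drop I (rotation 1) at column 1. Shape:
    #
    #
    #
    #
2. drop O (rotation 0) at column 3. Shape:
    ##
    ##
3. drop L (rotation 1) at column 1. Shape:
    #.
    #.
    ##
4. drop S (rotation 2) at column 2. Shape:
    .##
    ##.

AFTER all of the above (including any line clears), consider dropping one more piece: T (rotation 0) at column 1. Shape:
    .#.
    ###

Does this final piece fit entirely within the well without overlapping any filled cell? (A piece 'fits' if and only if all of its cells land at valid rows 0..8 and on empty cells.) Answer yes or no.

Drop 1: I rot1 at col 1 lands with bottom-row=0; cleared 0 line(s) (total 0); column heights now [0 4 0 0 0], max=4
Drop 2: O rot0 at col 3 lands with bottom-row=0; cleared 0 line(s) (total 0); column heights now [0 4 0 2 2], max=4
Drop 3: L rot1 at col 1 lands with bottom-row=4; cleared 0 line(s) (total 0); column heights now [0 7 5 2 2], max=7
Drop 4: S rot2 at col 2 lands with bottom-row=5; cleared 0 line(s) (total 0); column heights now [0 7 6 7 7], max=7
Test piece T rot0 at col 1 (width 3): heights before test = [0 7 6 7 7]; fits = True

Answer: yes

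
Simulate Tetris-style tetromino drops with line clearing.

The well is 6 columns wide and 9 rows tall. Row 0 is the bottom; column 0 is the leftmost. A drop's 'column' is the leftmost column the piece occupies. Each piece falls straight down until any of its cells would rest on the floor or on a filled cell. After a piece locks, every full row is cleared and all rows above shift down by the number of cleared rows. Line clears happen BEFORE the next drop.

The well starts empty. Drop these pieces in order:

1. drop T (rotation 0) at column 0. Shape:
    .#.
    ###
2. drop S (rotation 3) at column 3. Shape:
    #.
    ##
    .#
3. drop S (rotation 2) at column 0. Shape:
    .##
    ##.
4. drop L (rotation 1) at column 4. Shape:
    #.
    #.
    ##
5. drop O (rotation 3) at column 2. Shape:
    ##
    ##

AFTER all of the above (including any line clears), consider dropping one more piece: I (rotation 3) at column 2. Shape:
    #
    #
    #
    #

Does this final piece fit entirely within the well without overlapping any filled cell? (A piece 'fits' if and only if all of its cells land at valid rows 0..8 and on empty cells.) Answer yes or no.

Drop 1: T rot0 at col 0 lands with bottom-row=0; cleared 0 line(s) (total 0); column heights now [1 2 1 0 0 0], max=2
Drop 2: S rot3 at col 3 lands with bottom-row=0; cleared 0 line(s) (total 0); column heights now [1 2 1 3 2 0], max=3
Drop 3: S rot2 at col 0 lands with bottom-row=2; cleared 0 line(s) (total 0); column heights now [3 4 4 3 2 0], max=4
Drop 4: L rot1 at col 4 lands with bottom-row=2; cleared 0 line(s) (total 0); column heights now [3 4 4 3 5 3], max=5
Drop 5: O rot3 at col 2 lands with bottom-row=4; cleared 0 line(s) (total 0); column heights now [3 4 6 6 5 3], max=6
Test piece I rot3 at col 2 (width 1): heights before test = [3 4 6 6 5 3]; fits = False

Answer: no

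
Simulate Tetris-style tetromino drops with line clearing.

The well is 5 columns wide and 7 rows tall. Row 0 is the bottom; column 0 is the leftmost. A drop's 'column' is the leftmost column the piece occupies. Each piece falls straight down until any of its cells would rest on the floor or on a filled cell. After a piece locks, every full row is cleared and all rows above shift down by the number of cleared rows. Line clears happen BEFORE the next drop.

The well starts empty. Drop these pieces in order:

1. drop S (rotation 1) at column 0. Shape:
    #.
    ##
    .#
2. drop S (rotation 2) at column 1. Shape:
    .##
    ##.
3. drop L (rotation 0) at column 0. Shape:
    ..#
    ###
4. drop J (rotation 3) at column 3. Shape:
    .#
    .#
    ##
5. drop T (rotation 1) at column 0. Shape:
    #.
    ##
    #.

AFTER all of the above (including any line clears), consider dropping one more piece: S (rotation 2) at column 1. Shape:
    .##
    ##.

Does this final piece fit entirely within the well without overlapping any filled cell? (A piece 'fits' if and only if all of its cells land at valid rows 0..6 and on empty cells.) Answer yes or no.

Drop 1: S rot1 at col 0 lands with bottom-row=0; cleared 0 line(s) (total 0); column heights now [3 2 0 0 0], max=3
Drop 2: S rot2 at col 1 lands with bottom-row=2; cleared 0 line(s) (total 0); column heights now [3 3 4 4 0], max=4
Drop 3: L rot0 at col 0 lands with bottom-row=4; cleared 0 line(s) (total 0); column heights now [5 5 6 4 0], max=6
Drop 4: J rot3 at col 3 lands with bottom-row=4; cleared 1 line(s) (total 1); column heights now [3 3 5 4 6], max=6
Drop 5: T rot1 at col 0 lands with bottom-row=3; cleared 0 line(s) (total 1); column heights now [6 5 5 4 6], max=6
Test piece S rot2 at col 1 (width 3): heights before test = [6 5 5 4 6]; fits = True

Answer: yes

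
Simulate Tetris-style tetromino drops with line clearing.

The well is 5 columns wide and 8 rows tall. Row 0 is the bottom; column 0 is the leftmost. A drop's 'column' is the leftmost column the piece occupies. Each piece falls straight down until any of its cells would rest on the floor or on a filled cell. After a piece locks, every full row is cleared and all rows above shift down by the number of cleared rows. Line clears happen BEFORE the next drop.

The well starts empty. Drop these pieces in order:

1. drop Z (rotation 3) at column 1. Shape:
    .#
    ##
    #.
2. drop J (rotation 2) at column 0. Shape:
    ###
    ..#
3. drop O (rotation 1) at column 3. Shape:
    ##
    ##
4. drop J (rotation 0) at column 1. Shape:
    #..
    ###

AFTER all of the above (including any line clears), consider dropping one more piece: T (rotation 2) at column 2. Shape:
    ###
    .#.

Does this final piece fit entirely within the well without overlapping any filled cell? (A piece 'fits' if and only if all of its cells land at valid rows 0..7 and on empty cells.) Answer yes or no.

Answer: yes

Derivation:
Drop 1: Z rot3 at col 1 lands with bottom-row=0; cleared 0 line(s) (total 0); column heights now [0 2 3 0 0], max=3
Drop 2: J rot2 at col 0 lands with bottom-row=3; cleared 0 line(s) (total 0); column heights now [5 5 5 0 0], max=5
Drop 3: O rot1 at col 3 lands with bottom-row=0; cleared 0 line(s) (total 0); column heights now [5 5 5 2 2], max=5
Drop 4: J rot0 at col 1 lands with bottom-row=5; cleared 0 line(s) (total 0); column heights now [5 7 6 6 2], max=7
Test piece T rot2 at col 2 (width 3): heights before test = [5 7 6 6 2]; fits = True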